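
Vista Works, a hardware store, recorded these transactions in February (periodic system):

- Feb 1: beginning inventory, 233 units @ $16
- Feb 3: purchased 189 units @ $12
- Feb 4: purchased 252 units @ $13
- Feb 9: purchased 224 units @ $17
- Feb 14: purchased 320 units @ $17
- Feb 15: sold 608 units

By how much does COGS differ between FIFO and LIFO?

$1,666

FIFO COGS: 233 @ $16 + 189 @ $12 + 186 @ $13 = $8,414
LIFO COGS: 320 @ $17 + 224 @ $17 + 64 @ $13 = $10,080
Difference = |$8,414 − $10,080| = $1,666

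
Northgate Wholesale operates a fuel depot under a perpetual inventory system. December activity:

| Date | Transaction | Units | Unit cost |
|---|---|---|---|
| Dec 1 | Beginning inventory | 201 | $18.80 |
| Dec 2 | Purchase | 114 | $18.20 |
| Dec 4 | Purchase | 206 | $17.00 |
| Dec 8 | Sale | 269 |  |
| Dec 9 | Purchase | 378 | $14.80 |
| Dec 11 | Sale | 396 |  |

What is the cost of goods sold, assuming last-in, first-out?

Dec 8, 269 sold [LIFO — newest first]: 206 @ $17.00 + 63 @ $18.20 = $4,648.60
Dec 11, 396 sold [LIFO — newest first]: 378 @ $14.80 + 18 @ $18.20 = $5,922.00
Total COGS = $4,648.60 + $5,922.00 = $10,570.60
Ending inventory: 201 @ $18.80 + 33 @ $18.20 = $4,379.40

COGS = $10,570.60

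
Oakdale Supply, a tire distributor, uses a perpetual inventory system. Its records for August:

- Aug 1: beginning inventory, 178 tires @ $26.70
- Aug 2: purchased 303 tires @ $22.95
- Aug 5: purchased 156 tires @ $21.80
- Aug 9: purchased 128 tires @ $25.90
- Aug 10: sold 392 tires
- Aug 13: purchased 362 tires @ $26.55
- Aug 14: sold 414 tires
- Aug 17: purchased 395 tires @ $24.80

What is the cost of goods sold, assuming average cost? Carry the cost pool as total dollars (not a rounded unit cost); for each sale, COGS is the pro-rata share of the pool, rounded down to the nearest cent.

COGS = $19,913.10

After Aug 1: 178 on hand, pool $4,752.60 (≈ $26.7000 each)
After Aug 2: 481 on hand, pool $11,706.45 (≈ $24.3377 each)
After Aug 5: 637 on hand, pool $15,107.25 (≈ $23.7162 each)
After Aug 9: 765 on hand, pool $18,422.45 (≈ $24.0816 each)
Aug 10, sell 392: 392/765 × $18,422.45 → $9,440.00
After Aug 13: 735 on hand, pool $18,593.55 (≈ $25.2973 each)
Aug 14, sell 414: 414/735 × $18,593.55 → $10,473.10
After Aug 17: 716 on hand, pool $17,916.45 (≈ $25.0230 each)
Total COGS = $9,440.00 + $10,473.10 = $19,913.10
Ending inventory (cost pool remaining) = $17,916.45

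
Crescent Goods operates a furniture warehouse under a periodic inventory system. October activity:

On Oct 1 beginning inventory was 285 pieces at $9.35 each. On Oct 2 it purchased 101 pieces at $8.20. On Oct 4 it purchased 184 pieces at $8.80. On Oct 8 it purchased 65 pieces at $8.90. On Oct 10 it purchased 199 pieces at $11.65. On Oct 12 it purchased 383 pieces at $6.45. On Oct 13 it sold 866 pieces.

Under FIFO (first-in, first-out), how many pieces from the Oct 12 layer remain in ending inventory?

Oct 13, 866 sold [FIFO — oldest first]: 285 @ $9.35 + 101 @ $8.20 + 184 @ $8.80 + 65 @ $8.90 + 199 @ $11.65 + 32 @ $6.45 = $8,215.40
Ending inventory: 351 @ $6.45 = $2,263.95

351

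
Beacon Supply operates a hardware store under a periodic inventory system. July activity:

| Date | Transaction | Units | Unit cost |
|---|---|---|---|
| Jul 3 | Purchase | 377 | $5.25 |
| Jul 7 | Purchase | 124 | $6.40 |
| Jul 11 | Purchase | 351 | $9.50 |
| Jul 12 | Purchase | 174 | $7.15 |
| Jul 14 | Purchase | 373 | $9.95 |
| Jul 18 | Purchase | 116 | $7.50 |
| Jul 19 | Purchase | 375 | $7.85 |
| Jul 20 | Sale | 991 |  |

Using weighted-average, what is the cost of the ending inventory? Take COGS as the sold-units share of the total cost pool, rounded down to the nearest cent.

Ending inventory = $7,076.21

Jul 20, sell 991: 991/1890 × $14,876.55 → $7,800.34
Ending inventory (cost pool remaining) = $7,076.21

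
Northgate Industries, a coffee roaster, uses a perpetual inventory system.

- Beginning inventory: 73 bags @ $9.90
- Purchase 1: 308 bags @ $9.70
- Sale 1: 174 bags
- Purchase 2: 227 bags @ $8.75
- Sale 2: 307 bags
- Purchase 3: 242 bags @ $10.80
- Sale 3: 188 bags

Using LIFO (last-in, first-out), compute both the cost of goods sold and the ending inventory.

Sale 1 (174) [LIFO — newest first]: 174 @ $9.70 = $1,687.80
Sale 2 (307) [LIFO — newest first]: 227 @ $8.75 + 80 @ $9.70 = $2,762.25
Sale 3 (188) [LIFO — newest first]: 188 @ $10.80 = $2,030.40
Total COGS = $1,687.80 + $2,762.25 + $2,030.40 = $6,480.45
Ending inventory: 73 @ $9.90 + 54 @ $9.70 + 54 @ $10.80 = $1,829.70

COGS = $6,480.45; ending inventory = $1,829.70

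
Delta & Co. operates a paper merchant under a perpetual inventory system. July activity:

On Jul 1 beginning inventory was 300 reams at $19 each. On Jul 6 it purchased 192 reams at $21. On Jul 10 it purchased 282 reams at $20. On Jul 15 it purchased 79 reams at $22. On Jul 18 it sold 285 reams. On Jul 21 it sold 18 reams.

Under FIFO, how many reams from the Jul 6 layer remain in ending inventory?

Jul 18, 285 sold [FIFO — oldest first]: 285 @ $19 = $5,415
Jul 21, 18 sold [FIFO — oldest first]: 15 @ $19 + 3 @ $21 = $348
Total COGS = $5,415 + $348 = $5,763
Ending inventory: 189 @ $21 + 282 @ $20 + 79 @ $22 = $11,347

189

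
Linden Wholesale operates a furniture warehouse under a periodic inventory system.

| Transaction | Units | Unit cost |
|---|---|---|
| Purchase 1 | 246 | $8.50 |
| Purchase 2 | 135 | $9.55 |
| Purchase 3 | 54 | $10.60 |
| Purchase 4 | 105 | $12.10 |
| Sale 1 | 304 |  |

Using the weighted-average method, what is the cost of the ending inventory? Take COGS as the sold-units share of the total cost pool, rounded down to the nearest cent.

Ending inventory = $2,282.71

Sale 1, sell 304: 304/540 × $5,223.15 → $2,940.44
Ending inventory (cost pool remaining) = $2,282.71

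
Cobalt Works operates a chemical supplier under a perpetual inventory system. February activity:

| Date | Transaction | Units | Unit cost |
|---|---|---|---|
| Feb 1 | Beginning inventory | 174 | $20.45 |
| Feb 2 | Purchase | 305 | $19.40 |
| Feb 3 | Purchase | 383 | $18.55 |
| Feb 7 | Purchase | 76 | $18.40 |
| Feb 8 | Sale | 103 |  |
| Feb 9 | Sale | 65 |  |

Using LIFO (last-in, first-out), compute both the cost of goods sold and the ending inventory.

COGS = $3,105.00; ending inventory = $14,873.35

Feb 8, 103 sold [LIFO — newest first]: 76 @ $18.40 + 27 @ $18.55 = $1,899.25
Feb 9, 65 sold [LIFO — newest first]: 65 @ $18.55 = $1,205.75
Total COGS = $1,899.25 + $1,205.75 = $3,105.00
Ending inventory: 174 @ $20.45 + 305 @ $19.40 + 291 @ $18.55 = $14,873.35
Check: goods available $17,978.35 = COGS $3,105.00 + ending $14,873.35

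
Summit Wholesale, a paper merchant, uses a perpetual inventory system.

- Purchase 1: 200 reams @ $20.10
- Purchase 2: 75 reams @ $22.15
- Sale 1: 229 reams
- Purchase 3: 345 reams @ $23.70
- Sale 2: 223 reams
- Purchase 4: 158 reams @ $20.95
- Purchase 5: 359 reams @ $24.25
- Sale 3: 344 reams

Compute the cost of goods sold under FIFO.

COGS = $17,604.35

Sale 1 (229) [FIFO — oldest first]: 200 @ $20.10 + 29 @ $22.15 = $4,662.35
Sale 2 (223) [FIFO — oldest first]: 46 @ $22.15 + 177 @ $23.70 = $5,213.80
Sale 3 (344) [FIFO — oldest first]: 168 @ $23.70 + 158 @ $20.95 + 18 @ $24.25 = $7,728.20
Total COGS = $4,662.35 + $5,213.80 + $7,728.20 = $17,604.35
Ending inventory: 341 @ $24.25 = $8,269.25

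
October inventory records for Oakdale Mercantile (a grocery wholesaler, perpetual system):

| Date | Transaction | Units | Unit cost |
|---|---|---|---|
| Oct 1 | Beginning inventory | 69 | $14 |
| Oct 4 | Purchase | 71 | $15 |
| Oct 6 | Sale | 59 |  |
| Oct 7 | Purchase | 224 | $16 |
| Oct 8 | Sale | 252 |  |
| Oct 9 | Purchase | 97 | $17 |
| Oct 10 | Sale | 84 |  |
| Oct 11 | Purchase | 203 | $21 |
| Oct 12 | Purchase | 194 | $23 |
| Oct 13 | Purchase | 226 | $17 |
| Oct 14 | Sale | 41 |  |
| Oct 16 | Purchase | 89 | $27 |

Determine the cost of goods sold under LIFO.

COGS = $6,998

Oct 6, 59 sold [LIFO — newest first]: 59 @ $15 = $885
Oct 8, 252 sold [LIFO — newest first]: 224 @ $16 + 12 @ $15 + 16 @ $14 = $3,988
Oct 10, 84 sold [LIFO — newest first]: 84 @ $17 = $1,428
Oct 14, 41 sold [LIFO — newest first]: 41 @ $17 = $697
Total COGS = $885 + $3,988 + $1,428 + $697 = $6,998
Ending inventory: 53 @ $14 + 13 @ $17 + 203 @ $21 + 194 @ $23 + 185 @ $17 + 89 @ $27 = $15,236
Check: goods available $22,234 = COGS $6,998 + ending $15,236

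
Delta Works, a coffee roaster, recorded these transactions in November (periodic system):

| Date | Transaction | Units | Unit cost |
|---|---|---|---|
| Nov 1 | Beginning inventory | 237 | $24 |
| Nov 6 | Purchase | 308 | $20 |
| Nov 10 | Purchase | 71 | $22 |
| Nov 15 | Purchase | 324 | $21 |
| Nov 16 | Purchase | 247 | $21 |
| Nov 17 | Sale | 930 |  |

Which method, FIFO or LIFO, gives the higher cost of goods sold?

FIFO

FIFO COGS: 237 @ $24 + 308 @ $20 + 71 @ $22 + 314 @ $21 = $20,004
LIFO COGS: 247 @ $21 + 324 @ $21 + 71 @ $22 + 288 @ $20 = $19,313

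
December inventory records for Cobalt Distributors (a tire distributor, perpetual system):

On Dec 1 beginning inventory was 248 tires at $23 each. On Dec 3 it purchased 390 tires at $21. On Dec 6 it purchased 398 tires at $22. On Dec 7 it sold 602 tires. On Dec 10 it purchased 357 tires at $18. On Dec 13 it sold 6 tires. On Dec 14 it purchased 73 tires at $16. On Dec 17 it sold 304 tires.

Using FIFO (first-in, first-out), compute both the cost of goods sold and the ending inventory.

Dec 7, 602 sold [FIFO — oldest first]: 248 @ $23 + 354 @ $21 = $13,138
Dec 13, 6 sold [FIFO — oldest first]: 6 @ $21 = $126
Dec 17, 304 sold [FIFO — oldest first]: 30 @ $21 + 274 @ $22 = $6,658
Total COGS = $13,138 + $126 + $6,658 = $19,922
Ending inventory: 124 @ $22 + 357 @ $18 + 73 @ $16 = $10,322

COGS = $19,922; ending inventory = $10,322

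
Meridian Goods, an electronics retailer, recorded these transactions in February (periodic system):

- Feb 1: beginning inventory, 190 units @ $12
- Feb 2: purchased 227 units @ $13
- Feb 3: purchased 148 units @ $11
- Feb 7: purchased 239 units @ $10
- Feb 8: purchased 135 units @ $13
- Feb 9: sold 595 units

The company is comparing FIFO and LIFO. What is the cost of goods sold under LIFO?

COGS = $6,722

FIFO COGS: 190 @ $12 + 227 @ $13 + 148 @ $11 + 30 @ $10 = $7,159
LIFO COGS: 135 @ $13 + 239 @ $10 + 148 @ $11 + 73 @ $13 = $6,722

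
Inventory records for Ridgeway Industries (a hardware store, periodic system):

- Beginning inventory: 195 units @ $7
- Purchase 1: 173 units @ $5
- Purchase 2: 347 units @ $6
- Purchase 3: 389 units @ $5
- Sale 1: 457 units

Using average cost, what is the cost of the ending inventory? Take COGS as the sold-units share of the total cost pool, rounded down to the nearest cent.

Ending inventory = $3,666.92

Sale 1, sell 457: 457/1104 × $6,257.00 → $2,590.08
Ending inventory (cost pool remaining) = $3,666.92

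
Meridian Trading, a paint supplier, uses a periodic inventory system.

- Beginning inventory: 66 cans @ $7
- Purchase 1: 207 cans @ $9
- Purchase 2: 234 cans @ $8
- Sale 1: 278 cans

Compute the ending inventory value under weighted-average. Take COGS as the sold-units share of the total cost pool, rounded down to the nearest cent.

Ending inventory = $1,895.69

Sale 1, sell 278: 278/507 × $4,197.00 → $2,301.31
Ending inventory (cost pool remaining) = $1,895.69
Check: goods available $4,197.00 = COGS $2,301.31 + ending $1,895.69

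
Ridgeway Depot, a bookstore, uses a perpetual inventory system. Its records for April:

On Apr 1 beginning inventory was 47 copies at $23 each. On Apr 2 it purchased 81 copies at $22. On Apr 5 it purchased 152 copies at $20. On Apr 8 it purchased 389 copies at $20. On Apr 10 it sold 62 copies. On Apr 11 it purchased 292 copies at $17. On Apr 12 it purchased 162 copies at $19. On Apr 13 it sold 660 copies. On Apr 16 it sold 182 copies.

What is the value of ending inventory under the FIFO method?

Ending inventory = $4,047

Apr 10, 62 sold [FIFO — oldest first]: 47 @ $23 + 15 @ $22 = $1,411
Apr 13, 660 sold [FIFO — oldest first]: 66 @ $22 + 152 @ $20 + 389 @ $20 + 53 @ $17 = $13,173
Apr 16, 182 sold [FIFO — oldest first]: 182 @ $17 = $3,094
Total COGS = $1,411 + $13,173 + $3,094 = $17,678
Ending inventory: 57 @ $17 + 162 @ $19 = $4,047
Check: goods available $21,725 = COGS $17,678 + ending $4,047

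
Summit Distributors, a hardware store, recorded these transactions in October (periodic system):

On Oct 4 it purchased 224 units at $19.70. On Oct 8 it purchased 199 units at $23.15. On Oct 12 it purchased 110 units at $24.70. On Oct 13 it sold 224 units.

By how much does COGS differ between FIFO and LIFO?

$943.30

FIFO COGS: 224 @ $19.70 = $4,412.80
LIFO COGS: 110 @ $24.70 + 114 @ $23.15 = $5,356.10
Difference = |$4,412.80 − $5,356.10| = $943.30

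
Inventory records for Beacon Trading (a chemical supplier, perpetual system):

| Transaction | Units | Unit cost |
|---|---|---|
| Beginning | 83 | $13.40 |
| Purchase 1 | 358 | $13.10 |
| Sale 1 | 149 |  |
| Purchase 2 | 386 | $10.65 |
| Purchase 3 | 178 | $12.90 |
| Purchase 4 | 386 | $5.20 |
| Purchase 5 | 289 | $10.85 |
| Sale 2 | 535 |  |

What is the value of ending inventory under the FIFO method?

Sale 1 (149) [FIFO — oldest first]: 83 @ $13.40 + 66 @ $13.10 = $1,976.80
Sale 2 (535) [FIFO — oldest first]: 292 @ $13.10 + 243 @ $10.65 = $6,413.15
Total COGS = $1,976.80 + $6,413.15 = $8,389.95
Ending inventory: 143 @ $10.65 + 178 @ $12.90 + 386 @ $5.20 + 289 @ $10.85 = $8,962.00

Ending inventory = $8,962.00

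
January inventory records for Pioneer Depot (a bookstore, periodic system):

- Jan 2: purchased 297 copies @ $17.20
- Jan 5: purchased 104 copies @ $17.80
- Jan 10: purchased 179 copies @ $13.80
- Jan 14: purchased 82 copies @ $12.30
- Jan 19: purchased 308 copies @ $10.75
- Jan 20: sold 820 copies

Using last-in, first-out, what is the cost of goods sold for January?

COGS = $11,169.40

Jan 20, 820 sold [LIFO — newest first]: 308 @ $10.75 + 82 @ $12.30 + 179 @ $13.80 + 104 @ $17.80 + 147 @ $17.20 = $11,169.40
Ending inventory: 150 @ $17.20 = $2,580.00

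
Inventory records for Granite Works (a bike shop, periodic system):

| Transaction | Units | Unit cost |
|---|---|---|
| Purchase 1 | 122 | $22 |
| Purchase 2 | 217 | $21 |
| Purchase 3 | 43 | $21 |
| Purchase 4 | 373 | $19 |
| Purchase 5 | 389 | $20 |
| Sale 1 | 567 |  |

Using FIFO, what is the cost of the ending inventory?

Ending inventory = $11,352

Sale 1 (567) [FIFO — oldest first]: 122 @ $22 + 217 @ $21 + 43 @ $21 + 185 @ $19 = $11,659
Ending inventory: 188 @ $19 + 389 @ $20 = $11,352
Check: goods available $23,011 = COGS $11,659 + ending $11,352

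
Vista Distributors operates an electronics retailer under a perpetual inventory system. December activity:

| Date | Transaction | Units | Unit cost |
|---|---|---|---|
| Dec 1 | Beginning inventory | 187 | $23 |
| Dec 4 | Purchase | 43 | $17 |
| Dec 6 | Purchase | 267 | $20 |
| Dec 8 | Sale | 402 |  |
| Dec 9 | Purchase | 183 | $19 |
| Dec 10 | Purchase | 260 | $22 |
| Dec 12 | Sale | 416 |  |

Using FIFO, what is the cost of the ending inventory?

Dec 8, 402 sold [FIFO — oldest first]: 187 @ $23 + 43 @ $17 + 172 @ $20 = $8,472
Dec 12, 416 sold [FIFO — oldest first]: 95 @ $20 + 183 @ $19 + 138 @ $22 = $8,413
Total COGS = $8,472 + $8,413 = $16,885
Ending inventory: 122 @ $22 = $2,684
Check: goods available $19,569 = COGS $16,885 + ending $2,684

Ending inventory = $2,684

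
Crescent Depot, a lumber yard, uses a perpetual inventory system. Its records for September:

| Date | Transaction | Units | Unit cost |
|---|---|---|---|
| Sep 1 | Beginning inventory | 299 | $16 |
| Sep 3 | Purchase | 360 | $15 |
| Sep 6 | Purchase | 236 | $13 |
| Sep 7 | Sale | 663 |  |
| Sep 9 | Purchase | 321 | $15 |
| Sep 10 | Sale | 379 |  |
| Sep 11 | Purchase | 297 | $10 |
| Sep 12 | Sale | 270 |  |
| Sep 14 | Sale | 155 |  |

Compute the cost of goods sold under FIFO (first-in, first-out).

Sep 7, 663 sold [FIFO — oldest first]: 299 @ $16 + 360 @ $15 + 4 @ $13 = $10,236
Sep 10, 379 sold [FIFO — oldest first]: 232 @ $13 + 147 @ $15 = $5,221
Sep 12, 270 sold [FIFO — oldest first]: 174 @ $15 + 96 @ $10 = $3,570
Sep 14, 155 sold [FIFO — oldest first]: 155 @ $10 = $1,550
Total COGS = $10,236 + $5,221 + $3,570 + $1,550 = $20,577
Ending inventory: 46 @ $10 = $460

COGS = $20,577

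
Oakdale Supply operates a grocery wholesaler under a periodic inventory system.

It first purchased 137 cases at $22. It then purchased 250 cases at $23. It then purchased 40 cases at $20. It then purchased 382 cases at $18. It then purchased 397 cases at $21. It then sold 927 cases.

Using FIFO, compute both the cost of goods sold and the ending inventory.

COGS = $18,918; ending inventory = $5,859

Sale 1 (927) [FIFO — oldest first]: 137 @ $22 + 250 @ $23 + 40 @ $20 + 382 @ $18 + 118 @ $21 = $18,918
Ending inventory: 279 @ $21 = $5,859
Check: goods available $24,777 = COGS $18,918 + ending $5,859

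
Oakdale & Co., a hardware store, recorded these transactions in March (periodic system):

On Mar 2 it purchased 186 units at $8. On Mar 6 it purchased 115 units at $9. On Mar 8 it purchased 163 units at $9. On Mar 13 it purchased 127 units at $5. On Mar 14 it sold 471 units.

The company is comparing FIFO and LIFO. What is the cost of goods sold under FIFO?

FIFO COGS: 186 @ $8 + 115 @ $9 + 163 @ $9 + 7 @ $5 = $4,025
LIFO COGS: 127 @ $5 + 163 @ $9 + 115 @ $9 + 66 @ $8 = $3,665

COGS = $4,025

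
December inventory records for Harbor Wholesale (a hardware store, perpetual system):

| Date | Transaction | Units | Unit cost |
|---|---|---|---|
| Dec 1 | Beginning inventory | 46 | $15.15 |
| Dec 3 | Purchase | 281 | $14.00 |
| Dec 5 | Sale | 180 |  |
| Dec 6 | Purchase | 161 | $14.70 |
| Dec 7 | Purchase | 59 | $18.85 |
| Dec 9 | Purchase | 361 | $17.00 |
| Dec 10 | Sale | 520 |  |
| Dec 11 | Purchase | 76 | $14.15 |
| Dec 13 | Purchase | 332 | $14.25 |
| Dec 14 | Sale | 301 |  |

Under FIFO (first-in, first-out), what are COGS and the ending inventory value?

Dec 5, 180 sold [FIFO — oldest first]: 46 @ $15.15 + 134 @ $14.00 = $2,572.90
Dec 10, 520 sold [FIFO — oldest first]: 147 @ $14.00 + 161 @ $14.70 + 59 @ $18.85 + 153 @ $17.00 = $8,137.85
Dec 14, 301 sold [FIFO — oldest first]: 208 @ $17.00 + 76 @ $14.15 + 17 @ $14.25 = $4,853.65
Total COGS = $2,572.90 + $8,137.85 + $4,853.65 = $15,564.40
Ending inventory: 315 @ $14.25 = $4,488.75
Check: goods available $20,053.15 = COGS $15,564.40 + ending $4,488.75

COGS = $15,564.40; ending inventory = $4,488.75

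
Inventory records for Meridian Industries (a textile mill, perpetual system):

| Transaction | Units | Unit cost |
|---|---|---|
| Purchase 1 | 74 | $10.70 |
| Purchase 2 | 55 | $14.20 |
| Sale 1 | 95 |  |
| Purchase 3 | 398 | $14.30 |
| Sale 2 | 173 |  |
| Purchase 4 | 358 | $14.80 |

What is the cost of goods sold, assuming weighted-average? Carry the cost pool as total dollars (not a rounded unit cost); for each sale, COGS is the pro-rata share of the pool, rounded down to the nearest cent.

After Purchase 1: 74 on hand, pool $791.80 (≈ $10.7000 each)
After Purchase 2: 129 on hand, pool $1,572.80 (≈ $12.1922 each)
Sale 1, sell 95: 95/129 × $1,572.80 → $1,158.26
After Purchase 3: 432 on hand, pool $6,105.94 (≈ $14.1341 each)
Sale 2, sell 173: 173/432 × $6,105.94 → $2,445.20
After Purchase 4: 617 on hand, pool $8,959.14 (≈ $14.5205 each)
Total COGS = $1,158.26 + $2,445.20 = $3,603.46
Ending inventory (cost pool remaining) = $8,959.14
Check: goods available $12,562.60 = COGS $3,603.46 + ending $8,959.14

COGS = $3,603.46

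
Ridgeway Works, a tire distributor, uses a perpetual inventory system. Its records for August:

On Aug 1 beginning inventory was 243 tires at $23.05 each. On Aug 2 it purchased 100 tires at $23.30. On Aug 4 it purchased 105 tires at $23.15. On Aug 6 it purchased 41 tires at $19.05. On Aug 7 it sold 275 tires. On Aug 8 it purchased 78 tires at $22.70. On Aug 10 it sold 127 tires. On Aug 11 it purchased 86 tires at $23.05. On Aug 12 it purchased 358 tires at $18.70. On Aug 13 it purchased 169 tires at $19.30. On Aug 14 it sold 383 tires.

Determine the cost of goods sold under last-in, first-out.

COGS = $16,373.80

Aug 7, 275 sold [LIFO — newest first]: 41 @ $19.05 + 105 @ $23.15 + 100 @ $23.30 + 29 @ $23.05 = $6,210.25
Aug 10, 127 sold [LIFO — newest first]: 78 @ $22.70 + 49 @ $23.05 = $2,900.05
Aug 14, 383 sold [LIFO — newest first]: 169 @ $19.30 + 214 @ $18.70 = $7,263.50
Total COGS = $6,210.25 + $2,900.05 + $7,263.50 = $16,373.80
Ending inventory: 165 @ $23.05 + 86 @ $23.05 + 144 @ $18.70 = $8,478.35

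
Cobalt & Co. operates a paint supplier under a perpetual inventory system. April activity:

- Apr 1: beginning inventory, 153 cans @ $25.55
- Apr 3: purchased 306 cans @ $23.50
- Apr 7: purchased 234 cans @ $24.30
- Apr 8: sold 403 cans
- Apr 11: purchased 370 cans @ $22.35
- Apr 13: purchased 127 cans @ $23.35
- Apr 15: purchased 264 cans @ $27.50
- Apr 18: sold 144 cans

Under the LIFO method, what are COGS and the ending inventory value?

Apr 8, 403 sold [LIFO — newest first]: 234 @ $24.30 + 169 @ $23.50 = $9,657.70
Apr 18, 144 sold [LIFO — newest first]: 144 @ $27.50 = $3,960.00
Total COGS = $9,657.70 + $3,960.00 = $13,617.70
Ending inventory: 153 @ $25.55 + 137 @ $23.50 + 370 @ $22.35 + 127 @ $23.35 + 120 @ $27.50 = $21,663.60

COGS = $13,617.70; ending inventory = $21,663.60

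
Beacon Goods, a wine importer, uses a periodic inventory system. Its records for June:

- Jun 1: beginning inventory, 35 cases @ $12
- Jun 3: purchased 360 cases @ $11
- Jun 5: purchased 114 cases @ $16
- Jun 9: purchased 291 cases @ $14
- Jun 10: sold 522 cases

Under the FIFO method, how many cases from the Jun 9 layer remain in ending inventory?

Jun 10, 522 sold [FIFO — oldest first]: 35 @ $12 + 360 @ $11 + 114 @ $16 + 13 @ $14 = $6,386
Ending inventory: 278 @ $14 = $3,892
Check: goods available $10,278 = COGS $6,386 + ending $3,892

278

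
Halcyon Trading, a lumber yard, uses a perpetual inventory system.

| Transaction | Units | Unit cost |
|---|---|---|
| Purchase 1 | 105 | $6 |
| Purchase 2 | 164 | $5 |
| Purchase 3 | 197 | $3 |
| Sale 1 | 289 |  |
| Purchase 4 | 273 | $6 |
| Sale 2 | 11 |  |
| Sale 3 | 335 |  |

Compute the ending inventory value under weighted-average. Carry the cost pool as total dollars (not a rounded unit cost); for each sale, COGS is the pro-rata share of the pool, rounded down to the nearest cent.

Ending inventory = $557.73

After Purchase 1: 105 on hand, pool $630.00 (≈ $6.0000 each)
After Purchase 2: 269 on hand, pool $1,450.00 (≈ $5.3903 each)
After Purchase 3: 466 on hand, pool $2,041.00 (≈ $4.3798 each)
Sale 1, sell 289: 289/466 × $2,041.00 → $1,265.77
After Purchase 4: 450 on hand, pool $2,413.23 (≈ $5.3627 each)
Sale 2, sell 11: 11/450 × $2,413.23 → $58.99
Sale 3, sell 335: 335/439 × $2,354.24 → $1,796.51
Total COGS = $1,265.77 + $58.99 + $1,796.51 = $3,121.27
Ending inventory (cost pool remaining) = $557.73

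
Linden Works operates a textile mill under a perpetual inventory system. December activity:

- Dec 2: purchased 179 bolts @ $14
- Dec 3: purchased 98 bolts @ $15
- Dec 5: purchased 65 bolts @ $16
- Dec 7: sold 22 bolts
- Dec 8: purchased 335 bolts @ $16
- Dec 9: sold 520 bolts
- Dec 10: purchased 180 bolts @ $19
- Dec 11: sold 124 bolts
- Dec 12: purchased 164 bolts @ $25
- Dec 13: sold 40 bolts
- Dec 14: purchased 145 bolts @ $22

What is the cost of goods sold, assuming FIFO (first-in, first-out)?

COGS = $10,927

Dec 7, 22 sold [FIFO — oldest first]: 22 @ $14 = $308
Dec 9, 520 sold [FIFO — oldest first]: 157 @ $14 + 98 @ $15 + 65 @ $16 + 200 @ $16 = $7,908
Dec 11, 124 sold [FIFO — oldest first]: 124 @ $16 = $1,984
Dec 13, 40 sold [FIFO — oldest first]: 11 @ $16 + 29 @ $19 = $727
Total COGS = $308 + $7,908 + $1,984 + $727 = $10,927
Ending inventory: 151 @ $19 + 164 @ $25 + 145 @ $22 = $10,159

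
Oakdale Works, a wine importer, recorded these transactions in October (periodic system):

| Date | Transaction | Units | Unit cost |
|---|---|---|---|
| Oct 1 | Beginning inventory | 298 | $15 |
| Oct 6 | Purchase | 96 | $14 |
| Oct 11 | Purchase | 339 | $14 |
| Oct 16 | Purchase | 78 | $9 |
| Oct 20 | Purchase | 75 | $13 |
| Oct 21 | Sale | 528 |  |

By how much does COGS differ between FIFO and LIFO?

$763

FIFO COGS: 298 @ $15 + 96 @ $14 + 134 @ $14 = $7,690
LIFO COGS: 75 @ $13 + 78 @ $9 + 339 @ $14 + 36 @ $14 = $6,927
Difference = |$7,690 − $6,927| = $763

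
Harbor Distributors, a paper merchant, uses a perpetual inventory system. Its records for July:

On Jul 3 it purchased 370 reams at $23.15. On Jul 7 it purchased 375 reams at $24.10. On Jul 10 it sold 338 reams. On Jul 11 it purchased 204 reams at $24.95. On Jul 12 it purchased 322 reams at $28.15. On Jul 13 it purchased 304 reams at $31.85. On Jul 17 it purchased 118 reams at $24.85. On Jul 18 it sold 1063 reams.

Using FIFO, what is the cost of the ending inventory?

Jul 10, 338 sold [FIFO — oldest first]: 338 @ $23.15 = $7,824.70
Jul 18, 1063 sold [FIFO — oldest first]: 32 @ $23.15 + 375 @ $24.10 + 204 @ $24.95 + 322 @ $28.15 + 130 @ $31.85 = $28,072.90
Total COGS = $7,824.70 + $28,072.90 = $35,897.60
Ending inventory: 174 @ $31.85 + 118 @ $24.85 = $8,474.20

Ending inventory = $8,474.20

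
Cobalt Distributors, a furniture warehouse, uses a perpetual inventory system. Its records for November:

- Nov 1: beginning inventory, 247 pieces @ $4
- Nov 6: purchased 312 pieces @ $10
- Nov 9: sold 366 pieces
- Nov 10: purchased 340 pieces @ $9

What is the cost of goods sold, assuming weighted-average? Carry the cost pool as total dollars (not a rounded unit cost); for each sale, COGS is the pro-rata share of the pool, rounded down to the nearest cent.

After Nov 1: 247 on hand, pool $988.00 (≈ $4.0000 each)
After Nov 6: 559 on hand, pool $4,108.00 (≈ $7.3488 each)
Nov 9, sell 366: 366/559 × $4,108.00 → $2,689.67
After Nov 10: 533 on hand, pool $4,478.33 (≈ $8.4021 each)
Ending inventory (cost pool remaining) = $4,478.33

COGS = $2,689.67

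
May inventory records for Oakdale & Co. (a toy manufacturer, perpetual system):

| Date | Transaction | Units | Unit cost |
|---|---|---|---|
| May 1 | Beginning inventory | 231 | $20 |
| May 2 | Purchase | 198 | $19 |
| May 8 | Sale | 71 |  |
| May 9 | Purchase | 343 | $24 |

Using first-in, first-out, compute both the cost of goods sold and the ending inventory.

May 8, 71 sold [FIFO — oldest first]: 71 @ $20 = $1,420
Ending inventory: 160 @ $20 + 198 @ $19 + 343 @ $24 = $15,194

COGS = $1,420; ending inventory = $15,194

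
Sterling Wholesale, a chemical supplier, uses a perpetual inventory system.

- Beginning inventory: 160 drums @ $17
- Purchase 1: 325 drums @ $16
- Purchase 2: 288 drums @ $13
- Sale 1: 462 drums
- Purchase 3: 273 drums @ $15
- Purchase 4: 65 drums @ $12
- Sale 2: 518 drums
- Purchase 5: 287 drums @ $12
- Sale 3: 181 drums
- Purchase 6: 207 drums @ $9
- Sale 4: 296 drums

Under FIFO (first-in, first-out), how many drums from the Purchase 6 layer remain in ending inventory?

Sale 1 (462) [FIFO — oldest first]: 160 @ $17 + 302 @ $16 = $7,552
Sale 2 (518) [FIFO — oldest first]: 23 @ $16 + 288 @ $13 + 207 @ $15 = $7,217
Sale 3 (181) [FIFO — oldest first]: 66 @ $15 + 65 @ $12 + 50 @ $12 = $2,370
Sale 4 (296) [FIFO — oldest first]: 237 @ $12 + 59 @ $9 = $3,375
Total COGS = $7,552 + $7,217 + $2,370 + $3,375 = $20,514
Ending inventory: 148 @ $9 = $1,332

148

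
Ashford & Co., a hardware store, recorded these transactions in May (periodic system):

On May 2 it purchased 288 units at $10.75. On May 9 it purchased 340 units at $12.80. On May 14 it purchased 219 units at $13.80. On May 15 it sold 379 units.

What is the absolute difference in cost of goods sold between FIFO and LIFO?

FIFO COGS: 288 @ $10.75 + 91 @ $12.80 = $4,260.80
LIFO COGS: 219 @ $13.80 + 160 @ $12.80 = $5,070.20
Difference = |$4,260.80 − $5,070.20| = $809.40

$809.40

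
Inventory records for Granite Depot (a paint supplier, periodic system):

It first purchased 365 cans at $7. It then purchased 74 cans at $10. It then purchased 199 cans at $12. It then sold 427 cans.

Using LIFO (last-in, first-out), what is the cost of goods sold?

COGS = $4,206

Sale 1 (427) [LIFO — newest first]: 199 @ $12 + 74 @ $10 + 154 @ $7 = $4,206
Ending inventory: 211 @ $7 = $1,477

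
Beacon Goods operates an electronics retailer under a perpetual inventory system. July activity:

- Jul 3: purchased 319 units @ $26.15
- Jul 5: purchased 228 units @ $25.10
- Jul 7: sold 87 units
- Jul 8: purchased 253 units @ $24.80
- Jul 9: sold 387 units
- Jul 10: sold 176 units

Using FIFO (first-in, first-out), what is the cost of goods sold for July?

COGS = $16,619.05

Jul 7, 87 sold [FIFO — oldest first]: 87 @ $26.15 = $2,275.05
Jul 9, 387 sold [FIFO — oldest first]: 232 @ $26.15 + 155 @ $25.10 = $9,957.30
Jul 10, 176 sold [FIFO — oldest first]: 73 @ $25.10 + 103 @ $24.80 = $4,386.70
Total COGS = $2,275.05 + $9,957.30 + $4,386.70 = $16,619.05
Ending inventory: 150 @ $24.80 = $3,720.00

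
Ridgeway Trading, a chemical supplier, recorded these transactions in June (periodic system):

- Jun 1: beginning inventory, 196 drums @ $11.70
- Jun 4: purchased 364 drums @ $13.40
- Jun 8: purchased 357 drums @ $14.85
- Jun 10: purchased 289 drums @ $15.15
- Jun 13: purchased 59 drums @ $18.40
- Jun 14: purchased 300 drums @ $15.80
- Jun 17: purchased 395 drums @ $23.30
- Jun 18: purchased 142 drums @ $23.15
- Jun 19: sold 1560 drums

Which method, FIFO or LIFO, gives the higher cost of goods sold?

LIFO

FIFO COGS: 196 @ $11.70 + 364 @ $13.40 + 357 @ $14.85 + 289 @ $15.15 + 59 @ $18.40 + 295 @ $15.80 = $22,597.20
LIFO COGS: 142 @ $23.15 + 395 @ $23.30 + 300 @ $15.80 + 59 @ $18.40 + 289 @ $15.15 + 357 @ $14.85 + 18 @ $13.40 = $28,237.40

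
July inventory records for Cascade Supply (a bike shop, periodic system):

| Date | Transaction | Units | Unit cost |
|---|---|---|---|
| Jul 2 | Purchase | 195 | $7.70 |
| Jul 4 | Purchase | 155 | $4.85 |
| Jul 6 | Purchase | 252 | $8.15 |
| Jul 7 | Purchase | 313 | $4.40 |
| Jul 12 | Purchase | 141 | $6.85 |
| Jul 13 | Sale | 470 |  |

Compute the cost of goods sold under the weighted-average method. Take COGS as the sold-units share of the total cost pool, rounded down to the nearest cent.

Jul 13, sell 470: 470/1056 × $6,650.10 → $2,959.79
Ending inventory (cost pool remaining) = $3,690.31
Check: goods available $6,650.10 = COGS $2,959.79 + ending $3,690.31

COGS = $2,959.79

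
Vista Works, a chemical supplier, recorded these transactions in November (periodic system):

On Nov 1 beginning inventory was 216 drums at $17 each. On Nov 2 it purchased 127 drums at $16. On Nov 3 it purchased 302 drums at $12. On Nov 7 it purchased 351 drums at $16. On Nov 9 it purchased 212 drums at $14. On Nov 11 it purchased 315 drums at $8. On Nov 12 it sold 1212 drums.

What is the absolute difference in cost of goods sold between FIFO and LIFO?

$2,704

FIFO COGS: 216 @ $17 + 127 @ $16 + 302 @ $12 + 351 @ $16 + 212 @ $14 + 4 @ $8 = $17,944
LIFO COGS: 315 @ $8 + 212 @ $14 + 351 @ $16 + 302 @ $12 + 32 @ $16 = $15,240
Difference = |$17,944 − $15,240| = $2,704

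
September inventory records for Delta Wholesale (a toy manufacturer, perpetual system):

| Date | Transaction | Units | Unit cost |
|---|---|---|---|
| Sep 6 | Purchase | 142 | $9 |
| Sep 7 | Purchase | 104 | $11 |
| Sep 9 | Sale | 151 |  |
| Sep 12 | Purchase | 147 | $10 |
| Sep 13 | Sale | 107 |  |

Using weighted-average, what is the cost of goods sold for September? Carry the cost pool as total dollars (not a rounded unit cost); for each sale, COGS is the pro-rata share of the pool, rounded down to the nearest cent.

COGS = $2,550.18

After Sep 6: 142 on hand, pool $1,278.00 (≈ $9.0000 each)
After Sep 7: 246 on hand, pool $2,422.00 (≈ $9.8455 each)
Sep 9, sell 151: 151/246 × $2,422.00 → $1,486.67
After Sep 12: 242 on hand, pool $2,405.33 (≈ $9.9394 each)
Sep 13, sell 107: 107/242 × $2,405.33 → $1,063.51
Total COGS = $1,486.67 + $1,063.51 = $2,550.18
Ending inventory (cost pool remaining) = $1,341.82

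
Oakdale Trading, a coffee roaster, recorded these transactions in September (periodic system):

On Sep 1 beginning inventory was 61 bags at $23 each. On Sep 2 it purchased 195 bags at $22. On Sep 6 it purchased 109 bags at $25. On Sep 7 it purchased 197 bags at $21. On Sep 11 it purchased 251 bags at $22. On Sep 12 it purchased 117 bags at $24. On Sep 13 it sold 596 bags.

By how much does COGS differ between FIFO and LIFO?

FIFO COGS: 61 @ $23 + 195 @ $22 + 109 @ $25 + 197 @ $21 + 34 @ $22 = $13,303
LIFO COGS: 117 @ $24 + 251 @ $22 + 197 @ $21 + 31 @ $25 = $13,242
Difference = |$13,303 − $13,242| = $61

$61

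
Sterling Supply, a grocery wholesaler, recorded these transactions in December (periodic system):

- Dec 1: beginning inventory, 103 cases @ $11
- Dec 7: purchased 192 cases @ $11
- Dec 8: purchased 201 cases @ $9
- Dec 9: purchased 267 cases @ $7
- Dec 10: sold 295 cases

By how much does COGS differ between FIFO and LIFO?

FIFO COGS: 103 @ $11 + 192 @ $11 = $3,245
LIFO COGS: 267 @ $7 + 28 @ $9 = $2,121
Difference = |$3,245 − $2,121| = $1,124

$1,124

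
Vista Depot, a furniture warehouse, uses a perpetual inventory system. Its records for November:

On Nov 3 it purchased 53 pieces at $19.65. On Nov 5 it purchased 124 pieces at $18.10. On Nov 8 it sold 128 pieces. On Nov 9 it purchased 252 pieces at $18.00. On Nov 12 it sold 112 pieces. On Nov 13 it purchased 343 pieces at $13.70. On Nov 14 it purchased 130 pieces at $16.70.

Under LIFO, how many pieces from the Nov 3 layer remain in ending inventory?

Nov 8, 128 sold [LIFO — newest first]: 124 @ $18.10 + 4 @ $19.65 = $2,323.00
Nov 12, 112 sold [LIFO — newest first]: 112 @ $18.00 = $2,016.00
Total COGS = $2,323.00 + $2,016.00 = $4,339.00
Ending inventory: 49 @ $19.65 + 140 @ $18.00 + 343 @ $13.70 + 130 @ $16.70 = $10,352.95

49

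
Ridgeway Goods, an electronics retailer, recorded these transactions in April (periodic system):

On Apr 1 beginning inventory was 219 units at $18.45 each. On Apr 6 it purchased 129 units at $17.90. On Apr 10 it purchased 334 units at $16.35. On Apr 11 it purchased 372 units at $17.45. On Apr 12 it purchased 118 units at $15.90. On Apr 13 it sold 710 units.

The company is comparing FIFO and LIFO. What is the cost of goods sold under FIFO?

COGS = $12,299.15

FIFO COGS: 219 @ $18.45 + 129 @ $17.90 + 334 @ $16.35 + 28 @ $17.45 = $12,299.15
LIFO COGS: 118 @ $15.90 + 372 @ $17.45 + 220 @ $16.35 = $11,964.60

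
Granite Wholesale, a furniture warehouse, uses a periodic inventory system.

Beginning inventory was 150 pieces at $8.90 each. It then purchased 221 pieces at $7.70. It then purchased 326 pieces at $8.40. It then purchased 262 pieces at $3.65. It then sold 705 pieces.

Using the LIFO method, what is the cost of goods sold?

Sale 1 (705) [LIFO — newest first]: 262 @ $3.65 + 326 @ $8.40 + 117 @ $7.70 = $4,595.60
Ending inventory: 150 @ $8.90 + 104 @ $7.70 = $2,135.80

COGS = $4,595.60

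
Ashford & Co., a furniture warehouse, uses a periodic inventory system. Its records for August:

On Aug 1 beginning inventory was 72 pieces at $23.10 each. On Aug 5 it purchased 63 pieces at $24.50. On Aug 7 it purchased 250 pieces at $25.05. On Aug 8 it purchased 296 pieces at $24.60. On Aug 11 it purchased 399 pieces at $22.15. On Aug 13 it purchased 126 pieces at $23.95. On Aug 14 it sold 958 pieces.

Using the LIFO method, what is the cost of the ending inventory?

Aug 14, 958 sold [LIFO — newest first]: 126 @ $23.95 + 399 @ $22.15 + 296 @ $24.60 + 137 @ $25.05 = $22,569.00
Ending inventory: 72 @ $23.10 + 63 @ $24.50 + 113 @ $25.05 = $6,037.35
Check: goods available $28,606.35 = COGS $22,569.00 + ending $6,037.35

Ending inventory = $6,037.35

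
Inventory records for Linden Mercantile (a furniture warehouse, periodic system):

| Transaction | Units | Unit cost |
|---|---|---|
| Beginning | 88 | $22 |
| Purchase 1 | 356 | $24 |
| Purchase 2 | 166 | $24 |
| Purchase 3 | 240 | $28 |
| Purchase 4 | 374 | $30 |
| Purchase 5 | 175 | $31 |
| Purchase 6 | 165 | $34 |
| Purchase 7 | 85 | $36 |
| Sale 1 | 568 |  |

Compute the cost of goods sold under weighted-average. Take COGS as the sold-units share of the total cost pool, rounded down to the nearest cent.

COGS = $16,016.63

Sale 1, sell 568: 568/1649 × $46,499.00 → $16,016.63
Ending inventory (cost pool remaining) = $30,482.37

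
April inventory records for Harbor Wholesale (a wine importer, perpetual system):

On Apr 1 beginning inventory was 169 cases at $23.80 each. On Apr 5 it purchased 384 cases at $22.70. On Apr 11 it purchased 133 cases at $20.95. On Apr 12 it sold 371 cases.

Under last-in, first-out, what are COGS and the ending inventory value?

COGS = $8,188.95; ending inventory = $7,336.40

Apr 12, 371 sold [LIFO — newest first]: 133 @ $20.95 + 238 @ $22.70 = $8,188.95
Ending inventory: 169 @ $23.80 + 146 @ $22.70 = $7,336.40
Check: goods available $15,525.35 = COGS $8,188.95 + ending $7,336.40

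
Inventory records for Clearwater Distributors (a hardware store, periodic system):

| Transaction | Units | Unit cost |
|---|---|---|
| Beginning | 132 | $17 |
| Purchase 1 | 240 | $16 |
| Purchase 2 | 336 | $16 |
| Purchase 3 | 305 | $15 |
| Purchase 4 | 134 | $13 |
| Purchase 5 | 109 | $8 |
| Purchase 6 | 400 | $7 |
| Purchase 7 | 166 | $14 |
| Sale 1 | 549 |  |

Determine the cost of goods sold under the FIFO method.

Sale 1 (549) [FIFO — oldest first]: 132 @ $17 + 240 @ $16 + 177 @ $16 = $8,916
Ending inventory: 159 @ $16 + 305 @ $15 + 134 @ $13 + 109 @ $8 + 400 @ $7 + 166 @ $14 = $14,857

COGS = $8,916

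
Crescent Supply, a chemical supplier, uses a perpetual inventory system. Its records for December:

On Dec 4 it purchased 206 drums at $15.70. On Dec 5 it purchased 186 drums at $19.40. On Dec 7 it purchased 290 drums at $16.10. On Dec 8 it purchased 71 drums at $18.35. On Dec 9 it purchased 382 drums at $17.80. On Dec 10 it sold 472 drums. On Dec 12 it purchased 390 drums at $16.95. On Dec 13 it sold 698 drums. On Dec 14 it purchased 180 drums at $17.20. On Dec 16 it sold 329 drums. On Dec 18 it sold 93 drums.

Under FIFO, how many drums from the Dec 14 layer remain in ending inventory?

Dec 10, 472 sold [FIFO — oldest first]: 206 @ $15.70 + 186 @ $19.40 + 80 @ $16.10 = $8,130.60
Dec 13, 698 sold [FIFO — oldest first]: 210 @ $16.10 + 71 @ $18.35 + 382 @ $17.80 + 35 @ $16.95 = $12,076.70
Dec 16, 329 sold [FIFO — oldest first]: 329 @ $16.95 = $5,576.55
Dec 18, 93 sold [FIFO — oldest first]: 26 @ $16.95 + 67 @ $17.20 = $1,593.10
Total COGS = $8,130.60 + $12,076.70 + $5,576.55 + $1,593.10 = $27,376.95
Ending inventory: 113 @ $17.20 = $1,943.60
Check: goods available $29,320.55 = COGS $27,376.95 + ending $1,943.60

113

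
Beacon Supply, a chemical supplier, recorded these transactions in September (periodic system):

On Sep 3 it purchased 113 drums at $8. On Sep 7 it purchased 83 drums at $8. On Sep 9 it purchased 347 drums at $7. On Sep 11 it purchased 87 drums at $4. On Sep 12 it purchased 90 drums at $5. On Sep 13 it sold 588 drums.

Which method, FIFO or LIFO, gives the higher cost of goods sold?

FIFO COGS: 113 @ $8 + 83 @ $8 + 347 @ $7 + 45 @ $4 = $4,177
LIFO COGS: 90 @ $5 + 87 @ $4 + 347 @ $7 + 64 @ $8 = $3,739

FIFO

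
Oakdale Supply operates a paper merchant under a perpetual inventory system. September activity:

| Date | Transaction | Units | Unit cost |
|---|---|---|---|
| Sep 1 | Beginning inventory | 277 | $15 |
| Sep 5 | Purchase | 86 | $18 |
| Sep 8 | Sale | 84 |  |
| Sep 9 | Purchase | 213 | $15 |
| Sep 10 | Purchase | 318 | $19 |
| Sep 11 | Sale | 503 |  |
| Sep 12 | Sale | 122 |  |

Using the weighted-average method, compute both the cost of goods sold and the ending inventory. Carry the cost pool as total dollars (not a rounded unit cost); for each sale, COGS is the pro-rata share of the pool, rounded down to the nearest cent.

COGS = $11,829.18; ending inventory = $3,110.82

After Sep 1: 277 on hand, pool $4,155.00 (≈ $15.0000 each)
After Sep 5: 363 on hand, pool $5,703.00 (≈ $15.7107 each)
Sep 8, sell 84: 84/363 × $5,703.00 → $1,319.70
After Sep 9: 492 on hand, pool $7,578.30 (≈ $15.4030 each)
After Sep 10: 810 on hand, pool $13,620.30 (≈ $16.8152 each)
Sep 11, sell 503: 503/810 × $13,620.30 → $8,458.03
Sep 12, sell 122: 122/307 × $5,162.27 → $2,051.45
Total COGS = $1,319.70 + $8,458.03 + $2,051.45 = $11,829.18
Ending inventory (cost pool remaining) = $3,110.82
Check: goods available $14,940.00 = COGS $11,829.18 + ending $3,110.82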